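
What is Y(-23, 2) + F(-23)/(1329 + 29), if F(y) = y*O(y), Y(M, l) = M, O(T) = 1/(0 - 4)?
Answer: -124913/5432 ≈ -22.996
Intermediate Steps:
O(T) = -¼ (O(T) = 1/(-4) = -¼)
F(y) = -y/4 (F(y) = y*(-¼) = -y/4)
Y(-23, 2) + F(-23)/(1329 + 29) = -23 + (-¼*(-23))/(1329 + 29) = -23 + (23/4)/1358 = -23 + (1/1358)*(23/4) = -23 + 23/5432 = -124913/5432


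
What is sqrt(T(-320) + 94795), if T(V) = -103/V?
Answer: sqrt(151672515)/40 ≈ 307.89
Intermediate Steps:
sqrt(T(-320) + 94795) = sqrt(-103/(-320) + 94795) = sqrt(-103*(-1/320) + 94795) = sqrt(103/320 + 94795) = sqrt(30334503/320) = sqrt(151672515)/40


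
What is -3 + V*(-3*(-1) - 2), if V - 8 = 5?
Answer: 10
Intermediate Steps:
V = 13 (V = 8 + 5 = 13)
-3 + V*(-3*(-1) - 2) = -3 + 13*(-3*(-1) - 2) = -3 + 13*(3 - 2) = -3 + 13*1 = -3 + 13 = 10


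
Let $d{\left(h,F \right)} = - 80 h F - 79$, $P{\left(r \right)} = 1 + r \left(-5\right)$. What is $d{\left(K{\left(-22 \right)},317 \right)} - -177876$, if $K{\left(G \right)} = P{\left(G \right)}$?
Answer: $-2637163$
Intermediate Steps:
$P{\left(r \right)} = 1 - 5 r$
$K{\left(G \right)} = 1 - 5 G$
$d{\left(h,F \right)} = -79 - 80 F h$ ($d{\left(h,F \right)} = - 80 F h - 79 = -79 - 80 F h$)
$d{\left(K{\left(-22 \right)},317 \right)} - -177876 = \left(-79 - 25360 \left(1 - -110\right)\right) - -177876 = \left(-79 - 25360 \left(1 + 110\right)\right) + 177876 = \left(-79 - 25360 \cdot 111\right) + 177876 = \left(-79 - 2814960\right) + 177876 = -2815039 + 177876 = -2637163$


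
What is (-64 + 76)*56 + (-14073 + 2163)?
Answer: -11238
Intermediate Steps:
(-64 + 76)*56 + (-14073 + 2163) = 12*56 - 11910 = 672 - 11910 = -11238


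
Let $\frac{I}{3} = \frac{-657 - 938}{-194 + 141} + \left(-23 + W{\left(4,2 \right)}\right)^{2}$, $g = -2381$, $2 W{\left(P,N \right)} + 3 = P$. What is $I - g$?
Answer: $\frac{845887}{212} \approx 3990.0$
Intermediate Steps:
$W{\left(P,N \right)} = - \frac{3}{2} + \frac{P}{2}$
$I = \frac{341115}{212}$ ($I = 3 \left(\frac{-657 - 938}{-194 + 141} + \left(-23 + \left(- \frac{3}{2} + \frac{1}{2} \cdot 4\right)\right)^{2}\right) = 3 \left(- \frac{1595}{-53} + \left(-23 + \left(- \frac{3}{2} + 2\right)\right)^{2}\right) = 3 \left(\left(-1595\right) \left(- \frac{1}{53}\right) + \left(-23 + \frac{1}{2}\right)^{2}\right) = 3 \left(\frac{1595}{53} + \left(- \frac{45}{2}\right)^{2}\right) = 3 \left(\frac{1595}{53} + \frac{2025}{4}\right) = 3 \cdot \frac{113705}{212} = \frac{341115}{212} \approx 1609.0$)
$I - g = \frac{341115}{212} - -2381 = \frac{341115}{212} + 2381 = \frac{845887}{212}$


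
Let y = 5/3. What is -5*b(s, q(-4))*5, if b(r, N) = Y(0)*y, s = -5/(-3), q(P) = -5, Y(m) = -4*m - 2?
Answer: 250/3 ≈ 83.333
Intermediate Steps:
Y(m) = -2 - 4*m
s = 5/3 (s = -5*(-⅓) = 5/3 ≈ 1.6667)
y = 5/3 (y = 5*(⅓) = 5/3 ≈ 1.6667)
b(r, N) = -10/3 (b(r, N) = (-2 - 4*0)*(5/3) = (-2 + 0)*(5/3) = -2*5/3 = -10/3)
-5*b(s, q(-4))*5 = -5*(-10/3)*5 = (50/3)*5 = 250/3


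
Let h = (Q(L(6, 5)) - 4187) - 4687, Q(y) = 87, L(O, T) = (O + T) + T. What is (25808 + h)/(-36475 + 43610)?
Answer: 17021/7135 ≈ 2.3856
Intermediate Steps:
L(O, T) = O + 2*T
h = -8787 (h = (87 - 4187) - 4687 = -4100 - 4687 = -8787)
(25808 + h)/(-36475 + 43610) = (25808 - 8787)/(-36475 + 43610) = 17021/7135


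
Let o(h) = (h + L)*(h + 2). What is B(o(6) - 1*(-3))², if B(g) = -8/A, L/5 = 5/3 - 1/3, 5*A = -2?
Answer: 400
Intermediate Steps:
A = -⅖ (A = (⅕)*(-2) = -⅖ ≈ -0.40000)
L = 20/3 (L = 5*(5/3 - 1/3) = 5*(5*(⅓) - 1*⅓) = 5*(5/3 - ⅓) = 5*(4/3) = 20/3 ≈ 6.6667)
o(h) = (2 + h)*(20/3 + h) (o(h) = (h + 20/3)*(h + 2) = (20/3 + h)*(2 + h) = (2 + h)*(20/3 + h))
B(g) = 20 (B(g) = -8/(-⅖) = -8*(-5/2) = 20)
B(o(6) - 1*(-3))² = 20² = 400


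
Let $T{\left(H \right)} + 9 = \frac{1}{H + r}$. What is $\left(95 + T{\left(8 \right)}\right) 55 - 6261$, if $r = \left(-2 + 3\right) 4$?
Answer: $- \frac{18317}{12} \approx -1526.4$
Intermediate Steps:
$r = 4$ ($r = 1 \cdot 4 = 4$)
$T{\left(H \right)} = -9 + \frac{1}{4 + H}$ ($T{\left(H \right)} = -9 + \frac{1}{H + 4} = -9 + \frac{1}{4 + H}$)
$\left(95 + T{\left(8 \right)}\right) 55 - 6261 = \left(95 + \frac{-35 - 72}{4 + 8}\right) 55 - 6261 = \left(95 + \frac{-35 - 72}{12}\right) 55 - 6261 = \left(95 + \frac{1}{12} \left(-107\right)\right) 55 - 6261 = \left(95 - \frac{107}{12}\right) 55 - 6261 = \frac{1033}{12} \cdot 55 - 6261 = \frac{56815}{12} - 6261 = - \frac{18317}{12}$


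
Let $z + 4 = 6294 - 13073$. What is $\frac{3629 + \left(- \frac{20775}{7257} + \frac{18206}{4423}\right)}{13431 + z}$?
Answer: $\frac{1618372588}{2963688649} \approx 0.54607$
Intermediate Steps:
$z = -6783$ ($z = -4 + \left(6294 - 13073\right) = -4 - 6779 = -6783$)
$\frac{3629 + \left(- \frac{20775}{7257} + \frac{18206}{4423}\right)}{13431 + z} = \frac{3629 + \left(- \frac{20775}{7257} + \frac{18206}{4423}\right)}{13431 - 6783} = \frac{3629 + \left(\left(-20775\right) \frac{1}{7257} + 18206 \cdot \frac{1}{4423}\right)}{6648} = \left(3629 + \left(- \frac{6925}{2419} + \frac{18206}{4423}\right)\right) \frac{1}{6648} = \left(3629 + \frac{13411039}{10699237}\right) \frac{1}{6648} = \frac{38840942112}{10699237} \cdot \frac{1}{6648} = \frac{1618372588}{2963688649}$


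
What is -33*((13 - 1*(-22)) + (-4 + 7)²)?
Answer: -1452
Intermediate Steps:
-33*((13 - 1*(-22)) + (-4 + 7)²) = -33*((13 + 22) + 3²) = -33*(35 + 9) = -33*44 = -1452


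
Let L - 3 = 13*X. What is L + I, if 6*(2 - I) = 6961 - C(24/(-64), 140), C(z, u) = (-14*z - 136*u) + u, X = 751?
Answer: 131009/24 ≈ 5458.7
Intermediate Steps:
C(z, u) = -135*u - 14*z (C(z, u) = (-136*u - 14*z) + u = -135*u - 14*z)
I = -103375/24 (I = 2 - (6961 - (-135*140 - 336/(-64)))/6 = 2 - (6961 - (-18900 - 336*(-1)/64))/6 = 2 - (6961 - (-18900 - 14*(-3/8)))/6 = 2 - (6961 - (-18900 + 21/4))/6 = 2 - (6961 - 1*(-75579/4))/6 = 2 - (6961 + 75579/4)/6 = 2 - ⅙*103423/4 = 2 - 103423/24 = -103375/24 ≈ -4307.3)
L = 9766 (L = 3 + 13*751 = 3 + 9763 = 9766)
L + I = 9766 - 103375/24 = 131009/24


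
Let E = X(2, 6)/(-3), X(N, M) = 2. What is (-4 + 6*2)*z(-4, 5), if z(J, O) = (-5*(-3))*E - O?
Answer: -120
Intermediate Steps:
E = -⅔ (E = 2/(-3) = 2*(-⅓) = -⅔ ≈ -0.66667)
z(J, O) = -10 - O (z(J, O) = -5*(-3)*(-⅔) - O = 15*(-⅔) - O = -10 - O)
(-4 + 6*2)*z(-4, 5) = (-4 + 6*2)*(-10 - 1*5) = (-4 + 12)*(-10 - 5) = 8*(-15) = -120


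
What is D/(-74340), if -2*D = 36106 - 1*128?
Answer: 17989/74340 ≈ 0.24198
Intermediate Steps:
D = -17989 (D = -(36106 - 1*128)/2 = -(36106 - 128)/2 = -1/2*35978 = -17989)
D/(-74340) = -17989/(-74340) = -17989*(-1/74340) = 17989/74340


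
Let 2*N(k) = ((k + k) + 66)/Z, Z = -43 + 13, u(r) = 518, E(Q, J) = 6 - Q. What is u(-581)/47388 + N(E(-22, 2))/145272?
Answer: 187886351/17210373840 ≈ 0.010917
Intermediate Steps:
Z = -30
N(k) = -11/10 - k/30 (N(k) = (((k + k) + 66)/(-30))/2 = ((2*k + 66)*(-1/30))/2 = ((66 + 2*k)*(-1/30))/2 = (-11/5 - k/15)/2 = -11/10 - k/30)
u(-581)/47388 + N(E(-22, 2))/145272 = 518/47388 + (-11/10 - (6 - 1*(-22))/30)/145272 = 518*(1/47388) + (-11/10 - (6 + 22)/30)*(1/145272) = 259/23694 + (-11/10 - 1/30*28)*(1/145272) = 259/23694 + (-11/10 - 14/15)*(1/145272) = 259/23694 - 61/30*1/145272 = 259/23694 - 61/4358160 = 187886351/17210373840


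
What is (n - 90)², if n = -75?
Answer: 27225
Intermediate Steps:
(n - 90)² = (-75 - 90)² = (-165)² = 27225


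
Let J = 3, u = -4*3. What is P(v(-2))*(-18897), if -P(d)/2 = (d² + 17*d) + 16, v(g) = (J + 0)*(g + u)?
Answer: 40288404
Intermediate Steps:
u = -12
v(g) = -36 + 3*g (v(g) = (3 + 0)*(g - 12) = 3*(-12 + g) = -36 + 3*g)
P(d) = -32 - 34*d - 2*d² (P(d) = -2*((d² + 17*d) + 16) = -2*(16 + d² + 17*d) = -32 - 34*d - 2*d²)
P(v(-2))*(-18897) = (-32 - 34*(-36 + 3*(-2)) - 2*(-36 + 3*(-2))²)*(-18897) = (-32 - 34*(-36 - 6) - 2*(-36 - 6)²)*(-18897) = (-32 - 34*(-42) - 2*(-42)²)*(-18897) = (-32 + 1428 - 2*1764)*(-18897) = (-32 + 1428 - 3528)*(-18897) = -2132*(-18897) = 40288404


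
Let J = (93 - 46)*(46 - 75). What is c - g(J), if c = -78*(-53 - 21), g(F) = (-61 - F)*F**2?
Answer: -2418809466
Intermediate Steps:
J = -1363 (J = 47*(-29) = -1363)
g(F) = F**2*(-61 - F)
c = 5772 (c = -78*(-74) = 5772)
c - g(J) = 5772 - (-1363)**2*(-61 - 1*(-1363)) = 5772 - 1857769*(-61 + 1363) = 5772 - 1857769*1302 = 5772 - 1*2418815238 = 5772 - 2418815238 = -2418809466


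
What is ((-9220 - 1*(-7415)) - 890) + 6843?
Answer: 4148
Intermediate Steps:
((-9220 - 1*(-7415)) - 890) + 6843 = ((-9220 + 7415) - 890) + 6843 = (-1805 - 890) + 6843 = -2695 + 6843 = 4148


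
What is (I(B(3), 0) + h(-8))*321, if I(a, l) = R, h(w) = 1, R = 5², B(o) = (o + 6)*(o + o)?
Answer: 8346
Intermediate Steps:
B(o) = 2*o*(6 + o) (B(o) = (6 + o)*(2*o) = 2*o*(6 + o))
R = 25
I(a, l) = 25
(I(B(3), 0) + h(-8))*321 = (25 + 1)*321 = 26*321 = 8346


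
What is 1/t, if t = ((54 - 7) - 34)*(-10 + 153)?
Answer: 1/1859 ≈ 0.00053792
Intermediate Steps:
t = 1859 (t = (47 - 34)*143 = 13*143 = 1859)
1/t = 1/1859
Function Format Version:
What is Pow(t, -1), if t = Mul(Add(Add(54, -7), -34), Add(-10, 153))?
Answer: Rational(1, 1859) ≈ 0.00053792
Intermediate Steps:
t = 1859 (t = Mul(Add(47, -34), 143) = Mul(13, 143) = 1859)
Pow(t, -1) = Pow(1859, -1) = Rational(1, 1859)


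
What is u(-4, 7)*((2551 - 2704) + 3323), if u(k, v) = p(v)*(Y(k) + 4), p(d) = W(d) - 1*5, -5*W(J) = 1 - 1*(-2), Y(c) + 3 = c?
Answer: 53256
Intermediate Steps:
Y(c) = -3 + c
W(J) = -⅗ (W(J) = -(1 - 1*(-2))/5 = -(1 + 2)/5 = -⅕*3 = -⅗)
p(d) = -28/5 (p(d) = -⅗ - 1*5 = -⅗ - 5 = -28/5)
u(k, v) = -28/5 - 28*k/5 (u(k, v) = -28*((-3 + k) + 4)/5 = -28*(1 + k)/5 = -28/5 - 28*k/5)
u(-4, 7)*((2551 - 2704) + 3323) = (-28/5 - 28/5*(-4))*((2551 - 2704) + 3323) = (-28/5 + 112/5)*(-153 + 3323) = (84/5)*3170 = 53256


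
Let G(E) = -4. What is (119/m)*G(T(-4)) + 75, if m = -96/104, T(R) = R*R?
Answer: 1772/3 ≈ 590.67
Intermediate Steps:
T(R) = R²
m = -12/13 (m = -96*1/104 = -12/13 ≈ -0.92308)
(119/m)*G(T(-4)) + 75 = (119/(-12/13))*(-4) + 75 = (119*(-13/12))*(-4) + 75 = -1547/12*(-4) + 75 = 1547/3 + 75 = 1772/3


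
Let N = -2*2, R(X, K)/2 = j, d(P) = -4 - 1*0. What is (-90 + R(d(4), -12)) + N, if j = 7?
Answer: -80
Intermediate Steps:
d(P) = -4 (d(P) = -4 + 0 = -4)
R(X, K) = 14 (R(X, K) = 2*7 = 14)
N = -4
(-90 + R(d(4), -12)) + N = (-90 + 14) - 4 = -76 - 4 = -80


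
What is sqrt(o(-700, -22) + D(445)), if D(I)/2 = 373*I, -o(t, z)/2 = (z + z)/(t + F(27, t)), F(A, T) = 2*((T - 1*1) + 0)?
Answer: 3*sqrt(40743816414)/1051 ≈ 576.17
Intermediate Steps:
F(A, T) = -2 + 2*T (F(A, T) = 2*((T - 1) + 0) = 2*((-1 + T) + 0) = 2*(-1 + T) = -2 + 2*T)
o(t, z) = -4*z/(-2 + 3*t) (o(t, z) = -2*(z + z)/(t + (-2 + 2*t)) = -2*2*z/(-2 + 3*t) = -4*z/(-2 + 3*t))
D(I) = 746*I (D(I) = 2*(373*I) = 746*I)
sqrt(o(-700, -22) + D(445)) = sqrt(-4*(-22)/(-2 + 3*(-700)) + 746*445) = sqrt(-4*(-22)/(-2 - 2100) + 331970) = sqrt(-4*(-22)/(-2102) + 331970) = sqrt(-4*(-22)*(-1/2102) + 331970) = sqrt(-44/1051 + 331970) = sqrt(348900426/1051) = 3*sqrt(40743816414)/1051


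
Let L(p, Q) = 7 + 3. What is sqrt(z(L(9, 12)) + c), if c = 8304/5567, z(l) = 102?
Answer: sqrt(3207360246)/5567 ≈ 10.173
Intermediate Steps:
L(p, Q) = 10
c = 8304/5567 (c = 8304*(1/5567) = 8304/5567 ≈ 1.4916)
sqrt(z(L(9, 12)) + c) = sqrt(102 + 8304/5567) = sqrt(576138/5567) = sqrt(3207360246)/5567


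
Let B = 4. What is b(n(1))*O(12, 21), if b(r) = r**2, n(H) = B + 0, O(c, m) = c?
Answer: 192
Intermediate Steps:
n(H) = 4 (n(H) = 4 + 0 = 4)
b(n(1))*O(12, 21) = 4**2*12 = 16*12 = 192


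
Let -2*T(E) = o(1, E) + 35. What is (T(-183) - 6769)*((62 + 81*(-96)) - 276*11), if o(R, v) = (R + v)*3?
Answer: 70020125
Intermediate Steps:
o(R, v) = 3*R + 3*v
T(E) = -19 - 3*E/2 (T(E) = -((3*1 + 3*E) + 35)/2 = -((3 + 3*E) + 35)/2 = -(38 + 3*E)/2 = -19 - 3*E/2)
(T(-183) - 6769)*((62 + 81*(-96)) - 276*11) = ((-19 - 3/2*(-183)) - 6769)*((62 + 81*(-96)) - 276*11) = ((-19 + 549/2) - 6769)*((62 - 7776) - 3036) = (511/2 - 6769)*(-7714 - 3036) = -13027/2*(-10750) = 70020125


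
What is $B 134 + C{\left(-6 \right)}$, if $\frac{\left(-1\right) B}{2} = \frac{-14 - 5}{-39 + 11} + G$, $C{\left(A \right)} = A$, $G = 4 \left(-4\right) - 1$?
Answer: $\frac{30577}{7} \approx 4368.1$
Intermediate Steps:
$G = -17$ ($G = -16 - 1 = -17$)
$B = \frac{457}{14}$ ($B = - 2 \left(\frac{-14 - 5}{-39 + 11} - 17\right) = - 2 \left(- \frac{19}{-28} - 17\right) = - 2 \left(\left(-19\right) \left(- \frac{1}{28}\right) - 17\right) = - 2 \left(\frac{19}{28} - 17\right) = \left(-2\right) \left(- \frac{457}{28}\right) = \frac{457}{14} \approx 32.643$)
$B 134 + C{\left(-6 \right)} = \frac{457}{14} \cdot 134 - 6 = \frac{30619}{7} - 6 = \frac{30577}{7}$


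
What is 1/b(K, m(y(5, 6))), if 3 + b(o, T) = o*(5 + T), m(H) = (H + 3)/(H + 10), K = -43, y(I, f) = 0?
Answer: -10/2309 ≈ -0.0043309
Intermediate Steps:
m(H) = (3 + H)/(10 + H)
b(o, T) = -3 + o*(5 + T)
1/b(K, m(y(5, 6))) = 1/(-3 + 5*(-43) + ((3 + 0)/(10 + 0))*(-43)) = 1/(-3 - 215 + (3/10)*(-43)) = 1/(-3 - 215 - 129/10) = 1/(-2309/10) = -10/2309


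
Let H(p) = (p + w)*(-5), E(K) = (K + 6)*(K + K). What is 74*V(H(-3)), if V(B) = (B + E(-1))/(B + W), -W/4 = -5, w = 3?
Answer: -37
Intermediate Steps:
E(K) = 2*K*(6 + K) (E(K) = (6 + K)*(2*K) = 2*K*(6 + K))
H(p) = -15 - 5*p (H(p) = (p + 3)*(-5) = (3 + p)*(-5) = -15 - 5*p)
W = 20 (W = -4*(-5) = 20)
V(B) = (-10 + B)/(20 + B) (V(B) = (B + 2*(-1)*(6 - 1))/(B + 20) = (B + 2*(-1)*5)/(20 + B) = (B - 10)/(20 + B) = (-10 + B)/(20 + B))
74*V(H(-3)) = 74*((-10 + (-15 - 5*(-3)))/(20 + (-15 - 5*(-3)))) = 74*((-10 + (-15 + 15))/(20 + (-15 + 15))) = 74*((-10 + 0)/(20 + 0)) = 74*(-10/20) = 74*((1/20)*(-10)) = 74*(-½) = -37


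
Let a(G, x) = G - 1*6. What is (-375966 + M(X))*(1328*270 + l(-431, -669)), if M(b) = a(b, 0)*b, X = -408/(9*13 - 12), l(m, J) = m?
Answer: -164922449208926/1225 ≈ -1.3463e+11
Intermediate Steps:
a(G, x) = -6 + G (a(G, x) = G - 6 = -6 + G)
X = -136/35 (X = -408/(117 - 12) = -408/105 = -408*1/105 = -136/35 ≈ -3.8857)
M(b) = b*(-6 + b) (M(b) = (-6 + b)*b = b*(-6 + b))
(-375966 + M(X))*(1328*270 + l(-431, -669)) = (-375966 - 136*(-6 - 136/35)/35)*(1328*270 - 431) = (-375966 - 136/35*(-346/35))*(358560 - 431) = (-375966 + 47056/1225)*358129 = -460511294/1225*358129 = -164922449208926/1225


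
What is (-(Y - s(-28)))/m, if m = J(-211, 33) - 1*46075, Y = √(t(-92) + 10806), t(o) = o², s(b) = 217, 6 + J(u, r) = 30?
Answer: -217/46051 + √19270/46051 ≈ -0.0016978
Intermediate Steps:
J(u, r) = 24 (J(u, r) = -6 + 30 = 24)
Y = √19270 (Y = √((-92)² + 10806) = √(8464 + 10806) = √19270 ≈ 138.82)
m = -46051 (m = 24 - 1*46075 = 24 - 46075 = -46051)
(-(Y - s(-28)))/m = -(√19270 - 1*217)/(-46051) = -(√19270 - 217)*(-1/46051) = -(-217 + √19270)*(-1/46051) = (217 - √19270)*(-1/46051) = -217/46051 + √19270/46051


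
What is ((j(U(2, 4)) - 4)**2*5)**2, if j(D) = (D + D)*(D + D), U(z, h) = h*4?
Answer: 27060804000000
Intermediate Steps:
U(z, h) = 4*h
j(D) = 4*D**2 (j(D) = (2*D)*(2*D) = 4*D**2)
((j(U(2, 4)) - 4)**2*5)**2 = ((4*(4*4)**2 - 4)**2*5)**2 = ((4*16**2 - 4)**2*5)**2 = ((4*256 - 4)**2*5)**2 = ((1024 - 4)**2*5)**2 = (1020**2*5)**2 = (1040400*5)**2 = 5202000**2 = 27060804000000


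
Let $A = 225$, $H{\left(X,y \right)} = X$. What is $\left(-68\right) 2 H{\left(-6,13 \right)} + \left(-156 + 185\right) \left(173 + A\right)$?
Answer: $12358$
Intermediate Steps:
$\left(-68\right) 2 H{\left(-6,13 \right)} + \left(-156 + 185\right) \left(173 + A\right) = \left(-68\right) 2 \left(-6\right) + \left(-156 + 185\right) \left(173 + 225\right) = \left(-136\right) \left(-6\right) + 29 \cdot 398 = 816 + 11542 = 12358$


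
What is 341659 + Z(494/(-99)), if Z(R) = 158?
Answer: 341817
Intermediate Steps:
341659 + Z(494/(-99)) = 341659 + 158 = 341817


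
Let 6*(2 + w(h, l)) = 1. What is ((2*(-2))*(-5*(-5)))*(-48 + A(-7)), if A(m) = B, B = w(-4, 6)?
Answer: 14950/3 ≈ 4983.3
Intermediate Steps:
w(h, l) = -11/6 (w(h, l) = -2 + (1/6)*1 = -2 + 1/6 = -11/6)
B = -11/6 ≈ -1.8333
A(m) = -11/6
((2*(-2))*(-5*(-5)))*(-48 + A(-7)) = ((2*(-2))*(-5*(-5)))*(-48 - 11/6) = -4*25*(-299/6) = -100*(-299/6) = 14950/3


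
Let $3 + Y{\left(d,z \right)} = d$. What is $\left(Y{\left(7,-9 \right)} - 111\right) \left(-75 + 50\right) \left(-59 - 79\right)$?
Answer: $-369150$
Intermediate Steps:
$Y{\left(d,z \right)} = -3 + d$
$\left(Y{\left(7,-9 \right)} - 111\right) \left(-75 + 50\right) \left(-59 - 79\right) = \left(\left(-3 + 7\right) - 111\right) \left(-75 + 50\right) \left(-59 - 79\right) = \left(4 - 111\right) \left(\left(-25\right) \left(-138\right)\right) = \left(-107\right) 3450 = -369150$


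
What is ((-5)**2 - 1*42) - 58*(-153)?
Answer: 8857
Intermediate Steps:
((-5)**2 - 1*42) - 58*(-153) = (25 - 42) + 8874 = -17 + 8874 = 8857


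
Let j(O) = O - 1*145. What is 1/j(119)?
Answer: -1/26 ≈ -0.038462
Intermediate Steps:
j(O) = -145 + O (j(O) = O - 145 = -145 + O)
1/j(119) = 1/(-145 + 119) = 1/(-26) = -1/26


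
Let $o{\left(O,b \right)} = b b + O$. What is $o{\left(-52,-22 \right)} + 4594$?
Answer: $5026$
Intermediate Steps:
$o{\left(O,b \right)} = O + b^{2}$ ($o{\left(O,b \right)} = b^{2} + O = O + b^{2}$)
$o{\left(-52,-22 \right)} + 4594 = \left(-52 + \left(-22\right)^{2}\right) + 4594 = \left(-52 + 484\right) + 4594 = 432 + 4594 = 5026$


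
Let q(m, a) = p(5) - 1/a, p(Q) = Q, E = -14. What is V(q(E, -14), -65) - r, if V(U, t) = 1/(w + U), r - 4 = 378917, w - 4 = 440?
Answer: -2382276313/6287 ≈ -3.7892e+5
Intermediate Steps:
w = 444 (w = 4 + 440 = 444)
q(m, a) = 5 - 1/a
r = 378921 (r = 4 + 378917 = 378921)
V(U, t) = 1/(444 + U)
V(q(E, -14), -65) - r = 1/(444 + (5 - 1/(-14))) - 1*378921 = 1/(444 + (5 - 1*(-1/14))) - 378921 = 1/(444 + (5 + 1/14)) - 378921 = 1/(444 + 71/14) - 378921 = 1/(6287/14) - 378921 = 14/6287 - 378921 = -2382276313/6287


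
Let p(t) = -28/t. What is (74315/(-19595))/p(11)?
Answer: 163493/109732 ≈ 1.4899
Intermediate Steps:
(74315/(-19595))/p(11) = (74315/(-19595))/((-28/11)) = (74315*(-1/19595))/((-28*1/11)) = -14863/(3919*(-28/11)) = -14863/3919*(-11/28) = 163493/109732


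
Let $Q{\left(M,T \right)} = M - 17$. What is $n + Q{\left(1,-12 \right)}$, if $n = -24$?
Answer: $-40$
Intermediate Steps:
$Q{\left(M,T \right)} = -17 + M$
$n + Q{\left(1,-12 \right)} = -24 + \left(-17 + 1\right) = -24 - 16 = -40$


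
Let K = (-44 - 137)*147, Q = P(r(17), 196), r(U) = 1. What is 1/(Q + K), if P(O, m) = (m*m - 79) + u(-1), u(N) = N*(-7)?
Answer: 1/11737 ≈ 8.5201e-5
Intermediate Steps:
u(N) = -7*N
P(O, m) = -72 + m² (P(O, m) = (m*m - 79) - 7*(-1) = (m² - 79) + 7 = (-79 + m²) + 7 = -72 + m²)
Q = 38344 (Q = -72 + 196² = -72 + 38416 = 38344)
K = -26607 (K = -181*147 = -26607)
1/(Q + K) = 1/(38344 - 26607) = 1/11737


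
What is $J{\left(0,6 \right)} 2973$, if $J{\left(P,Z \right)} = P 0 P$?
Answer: $0$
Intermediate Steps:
$J{\left(P,Z \right)} = 0$ ($J{\left(P,Z \right)} = 0 P = 0$)
$J{\left(0,6 \right)} 2973 = 0 \cdot 2973 = 0$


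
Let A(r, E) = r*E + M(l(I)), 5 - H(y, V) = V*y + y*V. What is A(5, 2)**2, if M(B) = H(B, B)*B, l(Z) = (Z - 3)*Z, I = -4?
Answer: 1914412516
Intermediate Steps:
H(y, V) = 5 - 2*V*y (H(y, V) = 5 - (V*y + y*V) = 5 - (V*y + V*y) = 5 - 2*V*y)
l(Z) = Z*(-3 + Z) (l(Z) = (-3 + Z)*Z = Z*(-3 + Z))
M(B) = B*(5 - 2*B**2) (M(B) = (5 - 2*B*B)*B = (5 - 2*B**2)*B = B*(5 - 2*B**2))
A(r, E) = -43764 + E*r (A(r, E) = r*E + (-4*(-3 - 4))*(5 - 2*16*(-3 - 4)**2) = E*r + (-4*(-7))*(5 - 2*(-4*(-7))**2) = E*r + 28*(5 - 2*28**2) = E*r + 28*(5 - 2*784) = E*r + 28*(5 - 1568) = E*r + 28*(-1563) = E*r - 43764 = -43764 + E*r)
A(5, 2)**2 = (-43764 + 2*5)**2 = (-43764 + 10)**2 = (-43754)**2 = 1914412516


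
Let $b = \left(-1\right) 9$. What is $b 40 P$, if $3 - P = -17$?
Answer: $-7200$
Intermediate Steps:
$P = 20$ ($P = 3 - -17 = 3 + 17 = 20$)
$b = -9$
$b 40 P = \left(-9\right) 40 \cdot 20 = \left(-360\right) 20 = -7200$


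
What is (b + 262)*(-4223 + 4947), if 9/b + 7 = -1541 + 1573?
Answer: 4748716/25 ≈ 1.8995e+5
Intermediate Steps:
b = 9/25 (b = 9/(-7 + (-1541 + 1573)) = 9/(-7 + 32) = 9/25 ≈ 0.36000)
(b + 262)*(-4223 + 4947) = (9/25 + 262)*(-4223 + 4947) = (6559/25)*724 = 4748716/25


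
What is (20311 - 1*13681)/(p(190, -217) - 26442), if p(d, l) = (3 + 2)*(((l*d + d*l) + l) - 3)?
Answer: -85/5639 ≈ -0.015074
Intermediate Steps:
p(d, l) = -15 + 5*l + 10*d*l (p(d, l) = 5*(((d*l + d*l) + l) - 3) = 5*((2*d*l + l) - 3) = 5*((l + 2*d*l) - 3) = 5*(-3 + l + 2*d*l) = -15 + 5*l + 10*d*l)
(20311 - 1*13681)/(p(190, -217) - 26442) = (20311 - 1*13681)/((-15 + 5*(-217) + 10*190*(-217)) - 26442) = (20311 - 13681)/((-15 - 1085 - 412300) - 26442) = 6630/(-413400 - 26442) = 6630/(-439842) = 6630*(-1/439842) = -85/5639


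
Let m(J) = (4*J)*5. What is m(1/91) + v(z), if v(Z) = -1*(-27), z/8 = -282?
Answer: 2477/91 ≈ 27.220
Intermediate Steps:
z = -2256 (z = 8*(-282) = -2256)
v(Z) = 27
m(J) = 20*J
m(1/91) + v(z) = 20/91 + 27 = 2477/91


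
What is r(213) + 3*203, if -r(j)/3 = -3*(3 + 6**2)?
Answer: 960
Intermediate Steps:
r(j) = 351 (r(j) = -(-9)*(3 + 6**2) = -(-9)*(3 + 36) = -(-9)*39 = -3*(-117) = 351)
r(213) + 3*203 = 351 + 3*203 = 351 + 609 = 960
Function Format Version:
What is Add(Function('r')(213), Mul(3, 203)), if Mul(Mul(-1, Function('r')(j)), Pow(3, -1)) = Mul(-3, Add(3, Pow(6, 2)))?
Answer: 960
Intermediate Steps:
Function('r')(j) = 351 (Function('r')(j) = Mul(-3, Mul(-3, Add(3, Pow(6, 2)))) = Mul(-3, Mul(-3, Add(3, 36))) = Mul(-3, Mul(-3, 39)) = Mul(-3, -117) = 351)
Add(Function('r')(213), Mul(3, 203)) = Add(351, Mul(3, 203)) = Add(351, 609) = 960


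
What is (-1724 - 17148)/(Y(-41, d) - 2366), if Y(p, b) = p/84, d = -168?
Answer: 1585248/198785 ≈ 7.9747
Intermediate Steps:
Y(p, b) = p/84 (Y(p, b) = p*(1/84) = p/84)
(-1724 - 17148)/(Y(-41, d) - 2366) = (-1724 - 17148)/((1/84)*(-41) - 2366) = -18872/(-41/84 - 2366) = -18872/(-198785/84) = -18872*(-84/198785) = 1585248/198785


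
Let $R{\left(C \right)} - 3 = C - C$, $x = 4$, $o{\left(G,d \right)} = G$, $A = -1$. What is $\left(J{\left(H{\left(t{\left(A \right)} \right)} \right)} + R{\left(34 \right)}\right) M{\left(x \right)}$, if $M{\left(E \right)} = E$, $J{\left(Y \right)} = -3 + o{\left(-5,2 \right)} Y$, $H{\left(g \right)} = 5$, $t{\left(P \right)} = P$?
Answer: $-100$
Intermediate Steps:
$J{\left(Y \right)} = -3 - 5 Y$
$R{\left(C \right)} = 3$ ($R{\left(C \right)} = 3 + \left(C - C\right) = 3 + 0 = 3$)
$\left(J{\left(H{\left(t{\left(A \right)} \right)} \right)} + R{\left(34 \right)}\right) M{\left(x \right)} = \left(\left(-3 - 25\right) + 3\right) 4 = \left(-28 + 3\right) 4 = \left(-25\right) 4 = -100$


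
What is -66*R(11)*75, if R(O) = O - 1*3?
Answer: -39600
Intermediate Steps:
R(O) = -3 + O (R(O) = O - 3 = -3 + O)
-66*R(11)*75 = -66*(-3 + 11)*75 = -66*8*75 = -528*75 = -39600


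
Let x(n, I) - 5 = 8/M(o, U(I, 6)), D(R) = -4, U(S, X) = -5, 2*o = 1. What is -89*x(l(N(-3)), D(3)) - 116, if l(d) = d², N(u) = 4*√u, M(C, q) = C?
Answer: -1985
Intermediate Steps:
o = ½ (o = (½)*1 = ½ ≈ 0.50000)
x(n, I) = 21 (x(n, I) = 5 + 8/(½) = 5 + 8*2 = 5 + 16 = 21)
-89*x(l(N(-3)), D(3)) - 116 = -89*21 - 116 = -1869 - 116 = -1985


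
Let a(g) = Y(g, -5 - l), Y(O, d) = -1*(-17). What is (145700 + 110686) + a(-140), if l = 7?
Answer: 256403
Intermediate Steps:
Y(O, d) = 17
a(g) = 17
(145700 + 110686) + a(-140) = (145700 + 110686) + 17 = 256386 + 17 = 256403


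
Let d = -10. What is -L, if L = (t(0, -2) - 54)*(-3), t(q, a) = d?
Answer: -192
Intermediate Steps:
t(q, a) = -10
L = 192 (L = (-10 - 54)*(-3) = -64*(-3) = 192)
-L = -1*192 = -192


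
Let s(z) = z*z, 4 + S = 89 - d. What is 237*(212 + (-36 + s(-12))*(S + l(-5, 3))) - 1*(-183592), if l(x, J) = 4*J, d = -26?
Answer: 3382144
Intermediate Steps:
S = 111 (S = -4 + (89 - 1*(-26)) = -4 + (89 + 26) = -4 + 115 = 111)
s(z) = z²
237*(212 + (-36 + s(-12))*(S + l(-5, 3))) - 1*(-183592) = 237*(212 + (-36 + (-12)²)*(111 + 4*3)) - 1*(-183592) = 237*(212 + (-36 + 144)*(111 + 12)) + 183592 = 237*(212 + 108*123) + 183592 = 237*(212 + 13284) + 183592 = 237*13496 + 183592 = 3198552 + 183592 = 3382144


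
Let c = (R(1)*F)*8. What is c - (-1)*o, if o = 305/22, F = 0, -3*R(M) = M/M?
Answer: 305/22 ≈ 13.864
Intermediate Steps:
R(M) = -⅓ (R(M) = -M/(3*M) = -⅓*1 = -⅓)
c = 0 (c = -⅓*0*8 = 0*8 = 0)
o = 305/22 (o = 305*(1/22) = 305/22 ≈ 13.864)
c - (-1)*o = 0 - (-1)*305/22 = 0 - 1*(-305/22) = 0 + 305/22 = 305/22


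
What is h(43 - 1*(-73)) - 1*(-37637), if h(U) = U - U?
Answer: 37637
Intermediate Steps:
h(U) = 0
h(43 - 1*(-73)) - 1*(-37637) = 0 - 1*(-37637) = 0 + 37637 = 37637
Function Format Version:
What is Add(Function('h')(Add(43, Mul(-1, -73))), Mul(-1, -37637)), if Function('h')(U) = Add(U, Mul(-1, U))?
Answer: 37637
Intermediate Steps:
Function('h')(U) = 0
Add(Function('h')(Add(43, Mul(-1, -73))), Mul(-1, -37637)) = Add(0, Mul(-1, -37637)) = Add(0, 37637) = 37637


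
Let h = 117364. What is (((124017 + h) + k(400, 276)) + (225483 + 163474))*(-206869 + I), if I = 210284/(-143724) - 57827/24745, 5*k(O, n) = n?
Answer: -11831657769470236058/90725775 ≈ -1.3041e+11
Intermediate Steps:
k(O, n) = n/5
I = -68952068/18145155 (I = 210284*(-1/143724) - 57827*1/24745 = -52571/35931 - 8261/3535 = -68952068/18145155 ≈ -3.8000)
(((124017 + h) + k(400, 276)) + (225483 + 163474))*(-206869 + I) = (((124017 + 117364) + (1/5)*276) + (225483 + 163474))*(-206869 - 68952068/18145155) = ((241381 + 276/5) + 388957)*(-3753739021763/18145155) = (1207181/5 + 388957)*(-3753739021763/18145155) = (3151966/5)*(-3753739021763/18145155) = -11831657769470236058/90725775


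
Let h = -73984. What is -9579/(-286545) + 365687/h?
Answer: -2040727229/415681280 ≈ -4.9094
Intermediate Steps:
-9579/(-286545) + 365687/h = -9579/(-286545) + 365687/(-73984) = -9579*(-1/286545) + 365687*(-1/73984) = 3193/95515 - 21511/4352 = -2040727229/415681280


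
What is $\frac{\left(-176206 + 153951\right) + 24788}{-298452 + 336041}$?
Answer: $\frac{2533}{37589} \approx 0.067387$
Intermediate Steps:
$\frac{\left(-176206 + 153951\right) + 24788}{-298452 + 336041} = \frac{-22255 + 24788}{37589} = 2533 \cdot \frac{1}{37589} = \frac{2533}{37589}$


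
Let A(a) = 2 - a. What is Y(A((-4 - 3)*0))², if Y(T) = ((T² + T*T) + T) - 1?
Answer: 81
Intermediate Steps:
Y(T) = -1 + T + 2*T² (Y(T) = ((T² + T²) + T) - 1 = (2*T² + T) - 1 = (T + 2*T²) - 1 = -1 + T + 2*T²)
Y(A((-4 - 3)*0))² = (-1 + (2 - (-4 - 3)*0) + 2*(2 - (-4 - 3)*0)²)² = (-1 + (2 - (-7)*0) + 2*(2 - (-7)*0)²)² = (-1 + (2 - 1*0) + 2*(2 - 1*0)²)² = (-1 + (2 + 0) + 2*(2 + 0)²)² = (-1 + 2 + 2*2²)² = (-1 + 2 + 2*4)² = (-1 + 2 + 8)² = 9² = 81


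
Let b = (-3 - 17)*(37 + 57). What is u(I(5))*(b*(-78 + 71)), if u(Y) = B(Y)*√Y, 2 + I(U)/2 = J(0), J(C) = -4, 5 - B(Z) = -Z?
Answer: -184240*I*√3 ≈ -3.1911e+5*I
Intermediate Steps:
B(Z) = 5 + Z (B(Z) = 5 - (-1)*Z = 5 + Z)
I(U) = -12 (I(U) = -4 + 2*(-4) = -4 - 8 = -12)
u(Y) = √Y*(5 + Y) (u(Y) = (5 + Y)*√Y = √Y*(5 + Y))
b = -1880 (b = -20*94 = -1880)
u(I(5))*(b*(-78 + 71)) = (√(-12)*(5 - 12))*(-1880*(-78 + 71)) = ((2*I*√3)*(-7))*(-1880*(-7)) = -14*I*√3*13160 = -184240*I*√3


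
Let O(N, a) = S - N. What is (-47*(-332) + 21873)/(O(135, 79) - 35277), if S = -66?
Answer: -37477/35478 ≈ -1.0563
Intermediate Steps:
O(N, a) = -66 - N
(-47*(-332) + 21873)/(O(135, 79) - 35277) = (-47*(-332) + 21873)/((-66 - 1*135) - 35277) = (15604 + 21873)/((-66 - 135) - 35277) = 37477/(-201 - 35277) = 37477/(-35478) = 37477*(-1/35478) = -37477/35478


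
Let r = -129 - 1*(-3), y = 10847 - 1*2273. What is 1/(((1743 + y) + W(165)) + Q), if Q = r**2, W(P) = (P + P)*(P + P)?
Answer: 1/135093 ≈ 7.4023e-6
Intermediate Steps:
W(P) = 4*P**2 (W(P) = (2*P)*(2*P) = 4*P**2)
y = 8574 (y = 10847 - 2273 = 8574)
r = -126 (r = -129 + 3 = -126)
Q = 15876 (Q = (-126)**2 = 15876)
1/(((1743 + y) + W(165)) + Q) = 1/(((1743 + 8574) + 4*165**2) + 15876) = 1/((10317 + 4*27225) + 15876) = 1/((10317 + 108900) + 15876) = 1/(119217 + 15876) = 1/135093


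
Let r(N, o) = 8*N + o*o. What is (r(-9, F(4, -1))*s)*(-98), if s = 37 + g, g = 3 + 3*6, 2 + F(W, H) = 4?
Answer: 386512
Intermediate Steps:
F(W, H) = 2 (F(W, H) = -2 + 4 = 2)
r(N, o) = o² + 8*N (r(N, o) = 8*N + o² = o² + 8*N)
g = 21 (g = 3 + 18 = 21)
s = 58 (s = 37 + 21 = 58)
(r(-9, F(4, -1))*s)*(-98) = ((2² + 8*(-9))*58)*(-98) = ((4 - 72)*58)*(-98) = -68*58*(-98) = -3944*(-98) = 386512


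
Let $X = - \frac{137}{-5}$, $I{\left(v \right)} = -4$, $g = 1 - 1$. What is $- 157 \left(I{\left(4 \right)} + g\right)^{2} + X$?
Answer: $- \frac{12423}{5} \approx -2484.6$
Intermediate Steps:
$g = 0$
$X = \frac{137}{5}$ ($X = \left(-137\right) \left(- \frac{1}{5}\right) = \frac{137}{5} \approx 27.4$)
$- 157 \left(I{\left(4 \right)} + g\right)^{2} + X = - 157 \left(-4 + 0\right)^{2} + \frac{137}{5} = - 157 \left(-4\right)^{2} + \frac{137}{5} = \left(-157\right) 16 + \frac{137}{5} = -2512 + \frac{137}{5} = - \frac{12423}{5}$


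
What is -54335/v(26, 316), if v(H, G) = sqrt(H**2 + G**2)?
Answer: -54335*sqrt(25133)/50266 ≈ -171.37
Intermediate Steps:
v(H, G) = sqrt(G**2 + H**2)
-54335/v(26, 316) = -54335/sqrt(316**2 + 26**2) = -54335/sqrt(99856 + 676) = -54335*sqrt(25133)/50266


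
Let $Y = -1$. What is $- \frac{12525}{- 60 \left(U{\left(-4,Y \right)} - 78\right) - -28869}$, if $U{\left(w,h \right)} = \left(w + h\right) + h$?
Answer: $- \frac{4175}{11303} \approx -0.36937$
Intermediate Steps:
$U{\left(w,h \right)} = w + 2 h$ ($U{\left(w,h \right)} = \left(h + w\right) + h = w + 2 h$)
$- \frac{12525}{- 60 \left(U{\left(-4,Y \right)} - 78\right) - -28869} = - \frac{12525}{- 60 \left(\left(-4 + 2 \left(-1\right)\right) - 78\right) - -28869} = - \frac{12525}{- 60 \left(\left(-4 - 2\right) - 78\right) + 28869} = - \frac{12525}{- 60 \left(-6 - 78\right) + 28869} = - \frac{12525}{\left(-60\right) \left(-84\right) + 28869} = - \frac{12525}{5040 + 28869} = - \frac{12525}{33909} = \left(-12525\right) \frac{1}{33909} = - \frac{4175}{11303}$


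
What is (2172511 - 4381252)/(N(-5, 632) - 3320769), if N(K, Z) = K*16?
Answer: 2208741/3320849 ≈ 0.66511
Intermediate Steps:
N(K, Z) = 16*K
(2172511 - 4381252)/(N(-5, 632) - 3320769) = (2172511 - 4381252)/(16*(-5) - 3320769) = -2208741/(-80 - 3320769) = -2208741/(-3320849) = -2208741*(-1/3320849) = 2208741/3320849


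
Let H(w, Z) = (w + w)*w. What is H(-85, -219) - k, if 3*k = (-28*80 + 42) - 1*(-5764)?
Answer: 39784/3 ≈ 13261.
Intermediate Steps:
k = 3566/3 (k = ((-28*80 + 42) - 1*(-5764))/3 = ((-2240 + 42) + 5764)/3 = (-2198 + 5764)/3 = (⅓)*3566 = 3566/3 ≈ 1188.7)
H(w, Z) = 2*w² (H(w, Z) = (2*w)*w = 2*w²)
H(-85, -219) - k = 2*(-85)² - 1*3566/3 = 2*7225 - 3566/3 = 14450 - 3566/3 = 39784/3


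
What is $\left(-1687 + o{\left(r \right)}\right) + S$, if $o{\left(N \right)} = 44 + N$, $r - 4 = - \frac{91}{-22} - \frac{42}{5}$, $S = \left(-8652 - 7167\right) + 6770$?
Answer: $- \frac{1176149}{110} \approx -10692.0$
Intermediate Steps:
$S = -9049$ ($S = -15819 + 6770 = -9049$)
$r = - \frac{29}{110}$ ($r = 4 - \left(- \frac{91}{22} + \frac{42}{5}\right) = 4 - \frac{469}{110} = - \frac{29}{110} \approx -0.26364$)
$\left(-1687 + o{\left(r \right)}\right) + S = \left(-1687 + \left(44 - \frac{29}{110}\right)\right) - 9049 = \left(-1687 + \frac{4811}{110}\right) - 9049 = - \frac{180759}{110} - 9049 = - \frac{1176149}{110}$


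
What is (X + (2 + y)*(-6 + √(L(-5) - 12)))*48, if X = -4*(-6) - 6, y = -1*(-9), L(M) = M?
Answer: -2304 + 528*I*√17 ≈ -2304.0 + 2177.0*I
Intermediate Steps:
y = 9
X = 18 (X = 24 - 6 = 18)
(X + (2 + y)*(-6 + √(L(-5) - 12)))*48 = (18 + (2 + 9)*(-6 + √(-5 - 12)))*48 = (18 + 11*(-6 + √(-17)))*48 = (18 + 11*(-6 + I*√17))*48 = (18 + (-66 + 11*I*√17))*48 = (-48 + 11*I*√17)*48 = -2304 + 528*I*√17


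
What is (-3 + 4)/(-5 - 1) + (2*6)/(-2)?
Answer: -37/6 ≈ -6.1667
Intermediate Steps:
(-3 + 4)/(-5 - 1) + (2*6)/(-2) = 1/(-6) - ½*12 = 1*(-⅙) - 6 = -⅙ - 6 = -37/6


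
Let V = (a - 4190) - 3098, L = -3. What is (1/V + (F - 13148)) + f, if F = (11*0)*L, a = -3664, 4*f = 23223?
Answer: -80412323/10952 ≈ -7342.3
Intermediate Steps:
f = 23223/4 (f = (¼)*23223 = 23223/4 ≈ 5805.8)
F = 0 (F = (11*0)*(-3) = 0*(-3) = 0)
V = -10952 (V = (-3664 - 4190) - 3098 = -7854 - 3098 = -10952)
(1/V + (F - 13148)) + f = (1/(-10952) + (0 - 13148)) + 23223/4 = (-1/10952 - 13148) + 23223/4 = -143996897/10952 + 23223/4 = -80412323/10952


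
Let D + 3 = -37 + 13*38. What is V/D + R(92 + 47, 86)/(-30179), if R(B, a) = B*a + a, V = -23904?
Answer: -363432488/6850633 ≈ -53.051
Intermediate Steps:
R(B, a) = a + B*a
D = 454 (D = -3 + (-37 + 13*38) = -3 + (-37 + 494) = -3 + 457 = 454)
V/D + R(92 + 47, 86)/(-30179) = -23904/454 + (86*(1 + (92 + 47)))/(-30179) = -23904*1/454 + (86*(1 + 139))*(-1/30179) = -11952/227 + (86*140)*(-1/30179) = -11952/227 + 12040*(-1/30179) = -11952/227 - 12040/30179 = -363432488/6850633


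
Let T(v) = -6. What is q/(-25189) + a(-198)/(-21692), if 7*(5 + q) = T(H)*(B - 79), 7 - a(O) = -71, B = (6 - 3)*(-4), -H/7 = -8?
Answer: -1774129/273199894 ≈ -0.0064939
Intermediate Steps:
H = 56 (H = -7*(-8) = 56)
B = -12 (B = 3*(-4) = -12)
a(O) = 78 (a(O) = 7 - 1*(-71) = 7 + 71 = 78)
q = 73 (q = -5 + (-6*(-12 - 79))/7 = -5 + (-6*(-91))/7 = -5 + (1/7)*546 = -5 + 78 = 73)
q/(-25189) + a(-198)/(-21692) = 73/(-25189) + 78/(-21692) = 73*(-1/25189) + 78*(-1/21692) = -73/25189 - 39/10846 = -1774129/273199894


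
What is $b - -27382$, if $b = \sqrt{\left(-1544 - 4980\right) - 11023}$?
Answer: $27382 + i \sqrt{17547} \approx 27382.0 + 132.47 i$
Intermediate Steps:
$b = i \sqrt{17547}$ ($b = \sqrt{-6524 - 11023} = \sqrt{-17547} = i \sqrt{17547} \approx 132.47 i$)
$b - -27382 = i \sqrt{17547} - -27382 = i \sqrt{17547} + 27382 = 27382 + i \sqrt{17547}$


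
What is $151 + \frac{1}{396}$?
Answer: $\frac{59797}{396} \approx 151.0$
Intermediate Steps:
$151 + \frac{1}{396} = \frac{59797}{396}$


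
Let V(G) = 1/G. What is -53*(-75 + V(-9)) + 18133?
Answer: 199025/9 ≈ 22114.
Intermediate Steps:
-53*(-75 + V(-9)) + 18133 = -53*(-75 + 1/(-9)) + 18133 = -53*(-75 - 1/9) + 18133 = -53*(-676/9) + 18133 = 35828/9 + 18133 = 199025/9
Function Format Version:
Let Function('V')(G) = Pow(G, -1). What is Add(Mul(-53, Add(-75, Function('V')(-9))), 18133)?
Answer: Rational(199025, 9) ≈ 22114.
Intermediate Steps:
Add(Mul(-53, Add(-75, Function('V')(-9))), 18133) = Add(Mul(-53, Add(-75, Pow(-9, -1))), 18133) = Add(Mul(-53, Add(-75, Rational(-1, 9))), 18133) = Add(Mul(-53, Rational(-676, 9)), 18133) = Add(Rational(35828, 9), 18133) = Rational(199025, 9)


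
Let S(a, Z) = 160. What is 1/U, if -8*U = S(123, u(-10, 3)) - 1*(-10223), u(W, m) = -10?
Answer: -8/10383 ≈ -0.00077049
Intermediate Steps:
U = -10383/8 (U = -(160 - 1*(-10223))/8 = -(160 + 10223)/8 = -1/8*10383 = -10383/8 ≈ -1297.9)
1/U = 1/(-10383/8) = -8/10383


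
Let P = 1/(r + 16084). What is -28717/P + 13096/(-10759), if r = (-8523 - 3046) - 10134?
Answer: 1736081081561/10759 ≈ 1.6136e+8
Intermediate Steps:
r = -21703 (r = -11569 - 10134 = -21703)
P = -1/5619 (P = 1/(-21703 + 16084) = 1/(-5619) = -1/5619 ≈ -0.00017797)
-28717/P + 13096/(-10759) = -28717/(-1/5619) + 13096/(-10759) = -28717*(-5619) + 13096*(-1/10759) = 161360823 - 13096/10759 = 1736081081561/10759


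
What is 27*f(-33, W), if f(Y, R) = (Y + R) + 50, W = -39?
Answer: -594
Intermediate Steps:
f(Y, R) = 50 + R + Y (f(Y, R) = (R + Y) + 50 = 50 + R + Y)
27*f(-33, W) = 27*(50 - 39 - 33) = 27*(-22) = -594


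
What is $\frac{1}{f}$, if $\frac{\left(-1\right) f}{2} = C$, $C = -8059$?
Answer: $\frac{1}{16118} \approx 6.2042 \cdot 10^{-5}$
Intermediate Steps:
$f = 16118$ ($f = \left(-2\right) \left(-8059\right) = 16118$)
$\frac{1}{f} = \frac{1}{16118}$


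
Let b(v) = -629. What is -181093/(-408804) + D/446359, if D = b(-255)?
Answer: 44938847/101769852 ≈ 0.44157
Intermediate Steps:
D = -629
-181093/(-408804) + D/446359 = -181093/(-408804) - 629/446359 = -181093*(-1/408804) - 629*1/446359 = 101/228 - 629/446359 = 44938847/101769852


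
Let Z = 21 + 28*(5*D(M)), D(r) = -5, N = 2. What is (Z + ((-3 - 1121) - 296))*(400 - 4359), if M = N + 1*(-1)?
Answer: 8309941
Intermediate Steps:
M = 1 (M = 2 + 1*(-1) = 2 - 1 = 1)
Z = -679 (Z = 21 + 28*(5*(-5)) = 21 + 28*(-25) = 21 - 700 = -679)
(Z + ((-3 - 1121) - 296))*(400 - 4359) = (-679 + ((-3 - 1121) - 296))*(400 - 4359) = (-679 + (-1124 - 296))*(-3959) = (-679 - 1420)*(-3959) = -2099*(-3959) = 8309941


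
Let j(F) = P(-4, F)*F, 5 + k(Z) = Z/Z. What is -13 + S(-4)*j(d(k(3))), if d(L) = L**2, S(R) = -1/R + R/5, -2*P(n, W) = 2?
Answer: -21/5 ≈ -4.2000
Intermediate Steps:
k(Z) = -4 (k(Z) = -5 + Z/Z = -5 + 1 = -4)
P(n, W) = -1 (P(n, W) = -1/2*2 = -1)
S(R) = -1/R + R/5 (S(R) = -1/R + R*(1/5) = -1/R + R/5)
j(F) = -F
-13 + S(-4)*j(d(k(3))) = -13 + (-1/(-4) + (1/5)*(-4))*(-1*(-4)**2) = -13 + (-1*(-1/4) - 4/5)*(-1*16) = -13 + (1/4 - 4/5)*(-16) = -13 - 11/20*(-16) = -13 + 44/5 = -21/5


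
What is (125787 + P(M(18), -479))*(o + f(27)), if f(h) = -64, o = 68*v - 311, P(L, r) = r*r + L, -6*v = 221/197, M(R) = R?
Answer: -81400713194/591 ≈ -1.3773e+8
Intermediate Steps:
v = -221/1182 (v = -221/(6*197) = -⅙*221/197 = -221/1182 ≈ -0.18697)
P(L, r) = L + r² (P(L, r) = r² + L = L + r²)
o = -191315/591 (o = 68*(-221/1182) - 311 = -7514/591 - 311 = -191315/591 ≈ -323.71)
(125787 + P(M(18), -479))*(o + f(27)) = (125787 + (18 + (-479)²))*(-191315/591 - 64) = (125787 + (18 + 229441))*(-229139/591) = (125787 + 229459)*(-229139/591) = 355246*(-229139/591) = -81400713194/591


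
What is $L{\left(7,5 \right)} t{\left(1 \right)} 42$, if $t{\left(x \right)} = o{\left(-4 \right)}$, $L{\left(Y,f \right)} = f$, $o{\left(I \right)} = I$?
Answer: $-840$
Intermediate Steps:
$t{\left(x \right)} = -4$
$L{\left(7,5 \right)} t{\left(1 \right)} 42 = 5 \left(-4\right) 42 = \left(-20\right) 42 = -840$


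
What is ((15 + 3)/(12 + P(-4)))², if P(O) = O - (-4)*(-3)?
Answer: 81/4 ≈ 20.250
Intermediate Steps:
P(O) = -12 + O (P(O) = O - 1*12 = O - 12 = -12 + O)
((15 + 3)/(12 + P(-4)))² = ((15 + 3)/(12 + (-12 - 4)))² = (18/(12 - 16))² = (18/(-4))² = (18*(-¼))² = (-9/2)² = 81/4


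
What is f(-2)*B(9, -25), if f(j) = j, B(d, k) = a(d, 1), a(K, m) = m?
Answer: -2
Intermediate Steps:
B(d, k) = 1
f(-2)*B(9, -25) = -2*1 = -2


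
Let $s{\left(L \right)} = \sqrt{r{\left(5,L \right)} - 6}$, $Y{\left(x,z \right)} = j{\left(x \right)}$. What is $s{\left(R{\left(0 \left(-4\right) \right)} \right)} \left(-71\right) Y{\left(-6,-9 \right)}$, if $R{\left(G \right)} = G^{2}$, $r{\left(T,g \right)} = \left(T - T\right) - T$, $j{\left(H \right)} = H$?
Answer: $426 i \sqrt{11} \approx 1412.9 i$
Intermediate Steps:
$Y{\left(x,z \right)} = x$
$r{\left(T,g \right)} = - T$ ($r{\left(T,g \right)} = 0 - T = - T$)
$s{\left(L \right)} = i \sqrt{11}$ ($s{\left(L \right)} = \sqrt{\left(-1\right) 5 - 6} = \sqrt{-5 - 6} = \sqrt{-11} = i \sqrt{11}$)
$s{\left(R{\left(0 \left(-4\right) \right)} \right)} \left(-71\right) Y{\left(-6,-9 \right)} = i \sqrt{11} \left(-71\right) \left(-6\right) = - 71 i \sqrt{11} \left(-6\right) = 426 i \sqrt{11}$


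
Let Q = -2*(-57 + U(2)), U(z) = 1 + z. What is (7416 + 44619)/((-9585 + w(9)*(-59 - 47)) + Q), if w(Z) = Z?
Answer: -17345/3477 ≈ -4.9885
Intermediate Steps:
Q = 108 (Q = -2*(-57 + (1 + 2)) = -2*(-57 + 3) = -2*(-54) = 108)
(7416 + 44619)/((-9585 + w(9)*(-59 - 47)) + Q) = (7416 + 44619)/((-9585 + 9*(-59 - 47)) + 108) = 52035/((-9585 + 9*(-106)) + 108) = 52035/((-9585 - 954) + 108) = 52035/(-10539 + 108) = 52035/(-10431) = 52035*(-1/10431) = -17345/3477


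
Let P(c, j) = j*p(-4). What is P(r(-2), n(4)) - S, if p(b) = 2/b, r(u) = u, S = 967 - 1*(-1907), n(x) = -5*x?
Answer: -2864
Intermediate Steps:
S = 2874 (S = 967 + 1907 = 2874)
P(c, j) = -j/2 (P(c, j) = j*(2/(-4)) = j*(2*(-1/4)) = j*(-1/2) = -j/2)
P(r(-2), n(4)) - S = -(-5)*4/2 - 1*2874 = -1/2*(-20) - 2874 = 10 - 2874 = -2864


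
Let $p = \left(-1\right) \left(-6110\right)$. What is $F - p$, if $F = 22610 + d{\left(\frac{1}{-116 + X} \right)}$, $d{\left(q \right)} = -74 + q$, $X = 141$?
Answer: $\frac{410651}{25} \approx 16426.0$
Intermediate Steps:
$p = 6110$
$F = \frac{563401}{25}$ ($F = 22610 - \left(74 - \frac{1}{-116 + 141}\right) = 22610 - \left(74 - \frac{1}{25}\right) = 22610 + \left(-74 + \frac{1}{25}\right) = 22610 - \frac{1849}{25} = \frac{563401}{25} \approx 22536.0$)
$F - p = \frac{563401}{25} - 6110 = \frac{410651}{25}$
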